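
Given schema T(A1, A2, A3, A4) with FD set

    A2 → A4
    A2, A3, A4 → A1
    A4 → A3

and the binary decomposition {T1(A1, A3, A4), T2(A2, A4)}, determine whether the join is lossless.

Common attributes: T1 ∩ T2 = {A4}.
Closure of {A4}: A4 → A3 applies, adding A3. So (A4)⁺ = {A3, A4}.
The closure contains neither all of T1 = {A1, A3, A4} nor all of T2 = {A2, A4}, so the common attributes are not a superkey of either fragment. The join is lossy.

No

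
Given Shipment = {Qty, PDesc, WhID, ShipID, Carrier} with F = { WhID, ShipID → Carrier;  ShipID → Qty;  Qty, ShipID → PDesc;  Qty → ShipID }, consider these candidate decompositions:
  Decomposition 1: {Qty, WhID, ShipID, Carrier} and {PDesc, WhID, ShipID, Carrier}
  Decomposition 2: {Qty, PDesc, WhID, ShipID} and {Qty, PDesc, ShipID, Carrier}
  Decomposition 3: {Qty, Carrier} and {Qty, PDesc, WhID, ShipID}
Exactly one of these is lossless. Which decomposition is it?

Decomposition 1: common = {WhID, ShipID, Carrier}, closure = {Qty, PDesc, WhID, ShipID, Carrier} → lossless.
Decomposition 2: common = {Qty, PDesc, ShipID}, closure = {Qty, PDesc, ShipID} → lossy.
Decomposition 3: common = {Qty}, closure = {Qty, PDesc, ShipID} → lossy.

Decomposition 1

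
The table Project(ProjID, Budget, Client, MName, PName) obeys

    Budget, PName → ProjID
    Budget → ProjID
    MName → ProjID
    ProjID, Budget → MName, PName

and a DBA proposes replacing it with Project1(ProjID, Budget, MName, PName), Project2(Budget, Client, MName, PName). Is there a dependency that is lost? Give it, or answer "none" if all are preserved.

none

Budget, PName → ProjID lies within Project1.
Budget → ProjID lies within Project1.
MName → ProjID lies within Project1.
ProjID, Budget → MName, PName lies within Project1.
Every dependency is enforceable on the fragments, so the decomposition is dependency-preserving.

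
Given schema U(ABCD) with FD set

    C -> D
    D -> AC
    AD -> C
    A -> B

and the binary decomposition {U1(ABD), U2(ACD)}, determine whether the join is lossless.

Common attributes: U1 ∩ U2 = {AD}.
Closure of {AD}: D → AC applies, adding C; A → B applies, adding B. So (AD)⁺ = {ABCD}.
This closure contains every attribute of U1, so U1 ∩ U2 → U1. The join is lossless.

Yes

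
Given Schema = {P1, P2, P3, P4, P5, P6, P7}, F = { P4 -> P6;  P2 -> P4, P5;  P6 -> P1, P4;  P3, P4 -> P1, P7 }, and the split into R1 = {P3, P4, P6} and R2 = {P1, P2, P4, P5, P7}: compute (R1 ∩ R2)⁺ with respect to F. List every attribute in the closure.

P1, P4, P6

R1 ∩ R2 = {P4}.
P4 → P6 applies, adding P6
P6 → P1, P4 applies, adding P1
Closure: {P1, P4, P6}.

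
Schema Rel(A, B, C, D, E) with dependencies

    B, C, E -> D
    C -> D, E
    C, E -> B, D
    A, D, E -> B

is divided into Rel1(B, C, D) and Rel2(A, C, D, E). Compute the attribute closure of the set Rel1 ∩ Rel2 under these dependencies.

B, C, D, E

Rel1 ∩ Rel2 = {C, D}.
C → D, E applies, adding E
C, E → B, D applies, adding B
Closure: {B, C, D, E}.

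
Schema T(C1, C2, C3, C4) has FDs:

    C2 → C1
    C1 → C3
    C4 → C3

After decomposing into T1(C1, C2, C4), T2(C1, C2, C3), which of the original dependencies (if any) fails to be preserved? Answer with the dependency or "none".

Check C4 → C3: no single fragment contains all of {C3, C4}, and the restricted closure of {C4} across the fragments never reaches {C3}.
C2 → C1 is preserved.
C1 → C3 is preserved.

C4 → C3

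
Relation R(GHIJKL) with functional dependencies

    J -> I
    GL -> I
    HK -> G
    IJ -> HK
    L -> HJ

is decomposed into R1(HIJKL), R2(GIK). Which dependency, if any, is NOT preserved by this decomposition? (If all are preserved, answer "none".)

Check HK → G: no single fragment contains all of {GHK}, and the restricted closure of {HK} across the fragments never reaches {G}.
J → I is preserved.
GL → I is preserved.
IJ → HK is preserved.
L → HJ is preserved.

HK -> G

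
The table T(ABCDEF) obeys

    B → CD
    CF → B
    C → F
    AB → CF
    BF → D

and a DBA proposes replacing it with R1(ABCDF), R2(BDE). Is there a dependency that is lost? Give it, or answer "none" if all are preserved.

B → CD lies within R1.
CF → B lies within R1.
C → F lies within R1.
AB → CF lies within R1.
BF → D lies within R1.
Every dependency is enforceable on the fragments, so the decomposition is dependency-preserving.

none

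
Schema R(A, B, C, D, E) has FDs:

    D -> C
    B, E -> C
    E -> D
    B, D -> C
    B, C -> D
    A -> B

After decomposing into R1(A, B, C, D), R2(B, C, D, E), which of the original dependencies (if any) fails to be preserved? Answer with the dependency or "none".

D → C lies within R1.
B, E → C lies within R2.
E → D lies within R2.
B, D → C lies within R1.
B, C → D lies within R1.
A → B lies within R1.
Every dependency is enforceable on the fragments, so the decomposition is dependency-preserving.

none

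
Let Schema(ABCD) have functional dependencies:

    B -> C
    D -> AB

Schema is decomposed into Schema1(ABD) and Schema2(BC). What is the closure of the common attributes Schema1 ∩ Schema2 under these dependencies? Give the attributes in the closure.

BC

Schema1 ∩ Schema2 = {B}.
B → C applies, adding C
Closure: {BC}.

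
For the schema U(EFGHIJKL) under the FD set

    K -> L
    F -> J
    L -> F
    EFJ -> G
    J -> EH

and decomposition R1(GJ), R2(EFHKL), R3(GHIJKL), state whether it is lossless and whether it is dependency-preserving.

Lossless test (chase): Rows 2 and 3 agree on L; apply L→F and equate their F entries. Rows 1 and 3 agree on J; apply J→EH and equate their EH entries. Rows 2 and 3 agree on F; apply F→J and equate their J entries. Rows 1 and 2 agree on J; apply J→EH and equate their EH entries. Rows 2 and 3 agree on EFJ; apply EFJ→G and equate their G entries. Row 3 is now all distinguished symbols — the join is lossless.
Dependency preservation: the restricted closure of {F} across the fragments never reaches {J}, so F → J cannot be enforced without a join — not preserved.

lossless but not dependency-preserving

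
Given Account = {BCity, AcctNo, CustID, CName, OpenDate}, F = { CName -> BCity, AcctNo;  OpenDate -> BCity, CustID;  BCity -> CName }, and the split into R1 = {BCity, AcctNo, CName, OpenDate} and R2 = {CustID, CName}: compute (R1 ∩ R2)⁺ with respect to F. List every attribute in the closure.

BCity, AcctNo, CName

R1 ∩ R2 = {CName}.
CName → BCity, AcctNo applies, adding BCity, AcctNo
Closure: {BCity, AcctNo, CName}.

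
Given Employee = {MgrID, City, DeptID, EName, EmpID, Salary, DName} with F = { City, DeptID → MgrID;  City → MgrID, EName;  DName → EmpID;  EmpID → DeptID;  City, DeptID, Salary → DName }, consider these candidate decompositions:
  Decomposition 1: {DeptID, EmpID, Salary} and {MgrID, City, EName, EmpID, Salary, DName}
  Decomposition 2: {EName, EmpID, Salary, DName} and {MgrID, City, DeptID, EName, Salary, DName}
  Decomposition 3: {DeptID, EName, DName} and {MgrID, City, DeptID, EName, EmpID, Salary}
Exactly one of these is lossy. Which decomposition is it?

Decomposition 3

Decomposition 1: common = {EmpID, Salary}, closure = {DeptID, EmpID, Salary} → lossless.
Decomposition 2: common = {EName, Salary, DName}, closure = {DeptID, EName, EmpID, Salary, DName} → lossless.
Decomposition 3: common = {DeptID, EName}, closure = {DeptID, EName} → lossy.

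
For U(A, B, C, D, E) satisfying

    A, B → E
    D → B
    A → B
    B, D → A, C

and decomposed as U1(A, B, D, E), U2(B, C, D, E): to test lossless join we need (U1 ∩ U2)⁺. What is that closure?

U1 ∩ U2 = {B, D, E}.
B, D → A, C applies, adding A, C
Closure: {A, B, C, D, E}.

A, B, C, D, E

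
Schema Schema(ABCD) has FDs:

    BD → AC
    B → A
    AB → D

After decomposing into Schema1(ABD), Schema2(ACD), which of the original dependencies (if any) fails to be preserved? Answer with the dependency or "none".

BD → AC

Check BD → AC: no single fragment contains all of {ABCD}, and the restricted closure of {BD} across the fragments never reaches {AC}.
B → A is preserved.
AB → D is preserved.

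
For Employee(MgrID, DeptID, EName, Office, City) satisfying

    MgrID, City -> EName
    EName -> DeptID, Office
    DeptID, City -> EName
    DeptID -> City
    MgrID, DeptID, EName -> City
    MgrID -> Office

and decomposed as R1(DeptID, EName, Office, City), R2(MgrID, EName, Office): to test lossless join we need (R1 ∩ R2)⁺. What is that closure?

R1 ∩ R2 = {EName, Office}.
EName → DeptID, Office applies, adding DeptID
DeptID → City applies, adding City
Closure: {DeptID, EName, Office, City}.

DeptID, EName, Office, City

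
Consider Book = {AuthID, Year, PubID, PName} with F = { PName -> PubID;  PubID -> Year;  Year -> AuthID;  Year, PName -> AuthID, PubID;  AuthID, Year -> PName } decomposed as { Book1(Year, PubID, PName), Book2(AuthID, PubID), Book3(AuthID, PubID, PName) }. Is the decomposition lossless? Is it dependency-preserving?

lossless and dependency-preserving

Lossless test (chase): Rows 1 and 2 agree on PubID; apply PubID→Year and equate their Year entries. Rows 1 and 3 agree on PubID; apply PubID→Year and equate their Year entries. Rows 1 and 2 agree on Year; apply Year→AuthID and equate their AuthID entries. Rows 1 and 2 agree on AuthID, Year; apply AuthID, Year→PName and equate their PName entries. Row 1 is now all distinguished symbols — the join is lossless.
Dependency preservation: Year → AuthID; Year, PName → AuthID, PubID; AuthID, Year → PName are not contained in any single fragment, but the restricted closure of each left-hand side across the fragments still reaches the right-hand side; the remaining FDs each lie inside some fragment. All dependencies are preserved.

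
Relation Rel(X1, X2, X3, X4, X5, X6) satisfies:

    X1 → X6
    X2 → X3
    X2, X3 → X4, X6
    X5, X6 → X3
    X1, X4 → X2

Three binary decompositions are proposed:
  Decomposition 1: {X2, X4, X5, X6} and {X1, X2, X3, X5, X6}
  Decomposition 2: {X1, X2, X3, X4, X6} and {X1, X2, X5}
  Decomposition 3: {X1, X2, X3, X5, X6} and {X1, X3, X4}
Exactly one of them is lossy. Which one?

Decomposition 3

Decomposition 1: common = {X2, X5, X6}, closure = {X2, X3, X4, X5, X6} → lossless.
Decomposition 2: common = {X1, X2}, closure = {X1, X2, X3, X4, X6} → lossless.
Decomposition 3: common = {X1, X3}, closure = {X1, X3, X6} → lossy.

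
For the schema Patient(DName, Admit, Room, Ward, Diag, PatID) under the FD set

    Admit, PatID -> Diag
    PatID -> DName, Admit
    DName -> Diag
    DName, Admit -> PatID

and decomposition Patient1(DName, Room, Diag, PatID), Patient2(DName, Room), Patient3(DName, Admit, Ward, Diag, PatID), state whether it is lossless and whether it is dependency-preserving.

Lossless test (chase): Rows 1 and 3 agree on PatID; apply PatID→DName, Admit and equate their DName, Admit entries. Rows 1 and 2 agree on DName; apply DName→Diag and equate their Diag entries. No row becomes fully distinguished — the join is lossy.
Dependency preservation: every FD's attributes lie within a single fragment, so each can be enforced locally — preserved.

lossy but dependency-preserving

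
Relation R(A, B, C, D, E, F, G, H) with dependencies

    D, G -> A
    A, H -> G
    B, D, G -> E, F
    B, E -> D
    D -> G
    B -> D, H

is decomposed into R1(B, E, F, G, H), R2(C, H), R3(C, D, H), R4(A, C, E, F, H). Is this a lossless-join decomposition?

Chase test. Columns are A, B, C, D, E, F, G, H; row i has aⱼ where attribute j ∈ Ri, else bᵢⱼ.
Initial tableau (one row per fragment):
  row 1: b11 a2 b13 b14 a5 a6 a7 a8
  row 2: b21 b22 a3 b24 b25 b26 b27 a8
  row 3: b31 b32 a3 a4 b35 b36 b37 a8
  row 4: a1 b42 a3 b44 a5 a6 b47 a8
No row becomes fully distinguished — the join is lossy.

No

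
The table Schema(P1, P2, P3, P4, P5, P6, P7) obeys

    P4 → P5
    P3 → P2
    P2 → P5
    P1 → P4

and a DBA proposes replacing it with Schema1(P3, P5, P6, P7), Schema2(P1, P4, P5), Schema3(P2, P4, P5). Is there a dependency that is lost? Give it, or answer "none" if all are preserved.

Check P3 → P2: no single fragment contains all of {P2, P3}, and the restricted closure of {P3} across the fragments never reaches {P2}.
P4 → P5 is preserved.
P2 → P5 is preserved.
P1 → P4 is preserved.

P3 → P2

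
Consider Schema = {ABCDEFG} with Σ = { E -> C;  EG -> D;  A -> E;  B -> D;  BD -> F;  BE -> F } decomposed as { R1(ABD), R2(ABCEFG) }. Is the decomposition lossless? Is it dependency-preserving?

Lossless test: (AB)⁺ = {ABCDEF}, which contains all of one fragment — lossless.
Dependency preservation: the restricted closure of {EG} across the fragments never reaches {D}, so EG → D cannot be enforced without a join — not preserved.

lossless but not dependency-preserving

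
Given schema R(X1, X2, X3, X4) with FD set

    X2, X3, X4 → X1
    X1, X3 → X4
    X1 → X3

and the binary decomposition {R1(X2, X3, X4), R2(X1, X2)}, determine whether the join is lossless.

Common attributes: R1 ∩ R2 = {X2}.
No dependency enlarges {X2}, so (X2)⁺ = {X2}.
The closure contains neither all of R1 = {X2, X3, X4} nor all of R2 = {X1, X2}, so the common attributes are not a superkey of either fragment. The join is lossy.

No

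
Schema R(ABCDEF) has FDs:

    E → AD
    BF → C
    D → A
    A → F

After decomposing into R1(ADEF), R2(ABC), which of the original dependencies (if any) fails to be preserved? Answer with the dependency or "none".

BF → C

Check BF → C: no single fragment contains all of {BCF}, and the restricted closure of {BF} across the fragments never reaches {C}.
E → AD is preserved.
D → A is preserved.
A → F is preserved.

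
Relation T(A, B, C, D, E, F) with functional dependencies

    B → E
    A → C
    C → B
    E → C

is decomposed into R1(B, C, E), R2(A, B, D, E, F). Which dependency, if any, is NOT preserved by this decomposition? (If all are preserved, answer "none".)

none

B → E lies within R1.
A → C: restricted closure across fragments reaches C.
C → B lies within R1.
E → C lies within R1.
Every dependency is enforceable on the fragments, so the decomposition is dependency-preserving.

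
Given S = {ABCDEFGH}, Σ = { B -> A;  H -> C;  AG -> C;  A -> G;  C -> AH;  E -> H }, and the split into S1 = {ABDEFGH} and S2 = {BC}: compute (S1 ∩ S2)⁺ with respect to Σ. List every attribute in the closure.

ABCGH

S1 ∩ S2 = {B}.
B → A applies, adding A
A → G applies, adding G
AG → C applies, adding C
C → AH applies, adding H
Closure: {ABCGH}.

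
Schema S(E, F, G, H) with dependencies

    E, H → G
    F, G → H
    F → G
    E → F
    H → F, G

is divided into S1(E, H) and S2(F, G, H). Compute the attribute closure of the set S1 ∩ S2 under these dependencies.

F, G, H

S1 ∩ S2 = {H}.
H → F, G applies, adding F, G
Closure: {F, G, H}.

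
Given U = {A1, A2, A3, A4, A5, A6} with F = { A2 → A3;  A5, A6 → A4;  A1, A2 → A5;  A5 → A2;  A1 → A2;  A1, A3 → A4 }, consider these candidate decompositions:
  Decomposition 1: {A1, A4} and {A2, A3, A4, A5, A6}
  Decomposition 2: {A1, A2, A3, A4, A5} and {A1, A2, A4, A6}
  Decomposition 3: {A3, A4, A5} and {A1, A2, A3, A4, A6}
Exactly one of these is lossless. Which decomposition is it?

Decomposition 1: common = {A4}, closure = {A4} → lossy.
Decomposition 2: common = {A1, A2, A4}, closure = {A1, A2, A3, A4, A5} → lossless.
Decomposition 3: common = {A3, A4}, closure = {A3, A4} → lossy.

Decomposition 2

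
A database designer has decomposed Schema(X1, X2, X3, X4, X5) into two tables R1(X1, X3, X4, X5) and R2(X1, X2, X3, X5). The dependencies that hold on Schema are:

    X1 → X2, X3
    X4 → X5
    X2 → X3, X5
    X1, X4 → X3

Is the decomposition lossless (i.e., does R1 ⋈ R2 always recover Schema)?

Common attributes: R1 ∩ R2 = {X1, X3, X5}.
Closure of {X1, X3, X5}: X1 → X2, X3 applies, adding X2. So (X1, X3, X5)⁺ = {X1, X2, X3, X5}.
This closure contains every attribute of R2, so R1 ∩ R2 → R2. The join is lossless.

Yes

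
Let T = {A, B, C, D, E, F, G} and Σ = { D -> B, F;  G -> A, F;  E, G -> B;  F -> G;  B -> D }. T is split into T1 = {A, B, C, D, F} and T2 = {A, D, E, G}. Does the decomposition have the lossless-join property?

Common attributes: T1 ∩ T2 = {A, D}.
Closure of {A, D}: D → B, F applies, adding B, F; F → G applies, adding G. So (A, D)⁺ = {A, B, D, F, G}.
The closure contains neither all of T1 = {A, B, C, D, F} nor all of T2 = {A, D, E, G}, so the common attributes are not a superkey of either fragment. The join is lossy.

No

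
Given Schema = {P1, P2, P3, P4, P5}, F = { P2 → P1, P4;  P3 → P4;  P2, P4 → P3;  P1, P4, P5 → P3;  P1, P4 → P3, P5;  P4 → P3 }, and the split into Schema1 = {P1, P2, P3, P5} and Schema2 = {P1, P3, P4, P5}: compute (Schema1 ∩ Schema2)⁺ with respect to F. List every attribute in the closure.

Schema1 ∩ Schema2 = {P1, P3, P5}.
P3 → P4 applies, adding P4
Closure: {P1, P3, P4, P5}.

P1, P3, P4, P5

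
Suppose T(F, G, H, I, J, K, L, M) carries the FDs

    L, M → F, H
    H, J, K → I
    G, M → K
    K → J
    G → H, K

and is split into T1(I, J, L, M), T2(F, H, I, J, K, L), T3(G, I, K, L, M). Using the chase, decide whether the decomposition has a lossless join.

Chase test. Columns are F, G, H, I, J, K, L, M; row i has aⱼ where attribute j ∈ Ti, else bᵢⱼ.
Initial tableau (one row per fragment):
  row 1: b11 b12 b13 a4 a5 b16 a7 a8
  row 2: a1 b22 a3 a4 a5 a6 a7 b28
  row 3: b31 a2 b33 a4 b35 a6 a7 a8
Rows 1 and 3 agree on L, M; apply L, M→F, H and equate their F, H entries.
Rows 2 and 3 agree on K; apply K→J and equate their J entries.
No row becomes fully distinguished — the join is lossy.

No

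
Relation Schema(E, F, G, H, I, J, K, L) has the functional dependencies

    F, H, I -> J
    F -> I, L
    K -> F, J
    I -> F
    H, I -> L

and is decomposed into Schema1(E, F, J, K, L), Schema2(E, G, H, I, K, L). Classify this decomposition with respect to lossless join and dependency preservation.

lossless but not dependency-preserving

Lossless test: (E, K, L)⁺ = {E, F, I, J, K, L}, which contains all of one fragment — lossless.
Dependency preservation: the restricted closure of {F, H, I} across the fragments never reaches {J}, so F, H, I → J cannot be enforced without a join — not preserved.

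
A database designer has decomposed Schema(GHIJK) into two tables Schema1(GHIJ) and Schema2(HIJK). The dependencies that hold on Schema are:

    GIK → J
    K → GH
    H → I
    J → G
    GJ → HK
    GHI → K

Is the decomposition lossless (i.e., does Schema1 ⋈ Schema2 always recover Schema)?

Common attributes: Schema1 ∩ Schema2 = {HIJ}.
Closure of {HIJ}: J → G applies, adding G; GJ → HK applies, adding K. So (HIJ)⁺ = {GHIJK}.
This closure contains every attribute of Schema1, so Schema1 ∩ Schema2 → Schema1. The join is lossless.

Yes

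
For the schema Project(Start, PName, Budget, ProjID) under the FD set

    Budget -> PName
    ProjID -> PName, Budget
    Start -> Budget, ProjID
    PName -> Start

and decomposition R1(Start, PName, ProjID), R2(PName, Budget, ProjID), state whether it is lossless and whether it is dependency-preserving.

Lossless test: (PName, ProjID)⁺ = {Start, PName, Budget, ProjID}, which contains all of one fragment — lossless.
Dependency preservation: Start → Budget, ProjID is not contained in any single fragment, but the restricted closure of its left-hand side across the fragments still reaches the right-hand side; the remaining FDs each lie inside some fragment. All dependencies are preserved.

lossless and dependency-preserving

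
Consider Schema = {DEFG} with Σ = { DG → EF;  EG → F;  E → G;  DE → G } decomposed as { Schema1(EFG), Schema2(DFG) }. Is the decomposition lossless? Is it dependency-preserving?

Lossless test: (FG)⁺ = {FG}, which is a superkey of neither fragment — lossy.
Dependency preservation: the restricted closure of {DG} across the fragments never reaches {EF}, so DG → EF cannot be enforced without a join — not preserved.

lossy and not dependency-preserving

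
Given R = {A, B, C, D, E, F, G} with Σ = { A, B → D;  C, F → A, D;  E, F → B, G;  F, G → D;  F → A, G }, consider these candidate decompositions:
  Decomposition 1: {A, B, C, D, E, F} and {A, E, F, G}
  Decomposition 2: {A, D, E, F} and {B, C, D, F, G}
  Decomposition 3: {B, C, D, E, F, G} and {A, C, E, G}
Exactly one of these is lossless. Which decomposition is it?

Decomposition 1: common = {A, E, F}, closure = {A, B, D, E, F, G} → lossless.
Decomposition 2: common = {D, F}, closure = {A, D, F, G} → lossy.
Decomposition 3: common = {C, E, G}, closure = {C, E, G} → lossy.

Decomposition 1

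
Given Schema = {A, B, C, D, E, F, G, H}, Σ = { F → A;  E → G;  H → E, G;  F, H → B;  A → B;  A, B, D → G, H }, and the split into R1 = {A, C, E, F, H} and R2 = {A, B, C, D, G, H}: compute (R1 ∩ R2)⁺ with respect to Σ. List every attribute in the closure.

A, B, C, E, G, H

R1 ∩ R2 = {A, C, H}.
H → E, G applies, adding E, G
A → B applies, adding B
Closure: {A, B, C, E, G, H}.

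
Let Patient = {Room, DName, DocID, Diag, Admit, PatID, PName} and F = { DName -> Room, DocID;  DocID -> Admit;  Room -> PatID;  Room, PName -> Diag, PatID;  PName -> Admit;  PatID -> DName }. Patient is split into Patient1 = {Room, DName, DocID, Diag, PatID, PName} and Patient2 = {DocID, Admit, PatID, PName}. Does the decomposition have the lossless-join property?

Yes

Common attributes: Patient1 ∩ Patient2 = {DocID, PatID, PName}.
Closure of {DocID, PatID, PName}: DocID → Admit applies, adding Admit; PatID → DName applies, adding DName; DName → Room, DocID applies, adding Room; Room, PName → Diag, PatID applies, adding Diag. So (DocID, PatID, PName)⁺ = {Room, DName, DocID, Diag, Admit, PatID, PName}.
This closure contains every attribute of Patient1, so Patient1 ∩ Patient2 → Patient1. The join is lossless.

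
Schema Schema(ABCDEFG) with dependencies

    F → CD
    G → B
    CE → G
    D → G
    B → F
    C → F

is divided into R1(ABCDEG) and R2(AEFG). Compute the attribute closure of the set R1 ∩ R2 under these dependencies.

R1 ∩ R2 = {AEG}.
G → B applies, adding B
B → F applies, adding F
F → CD applies, adding CD
Closure: {ABCDEFG}.

ABCDEFG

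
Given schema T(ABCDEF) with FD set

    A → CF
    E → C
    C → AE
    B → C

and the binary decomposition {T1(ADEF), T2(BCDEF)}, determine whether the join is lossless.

Yes

Common attributes: T1 ∩ T2 = {DEF}.
Closure of {DEF}: E → C applies, adding C; C → AE applies, adding A. So (DEF)⁺ = {ACDEF}.
This closure contains every attribute of T1, so T1 ∩ T2 → T1. The join is lossless.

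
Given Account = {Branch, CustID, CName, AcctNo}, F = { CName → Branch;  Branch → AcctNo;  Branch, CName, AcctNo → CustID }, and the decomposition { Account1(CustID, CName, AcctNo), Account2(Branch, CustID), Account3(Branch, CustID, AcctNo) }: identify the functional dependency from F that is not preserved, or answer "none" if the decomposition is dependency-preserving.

CName → Branch

Check CName → Branch: no single fragment contains all of {Branch, CName}, and the restricted closure of {CName} across the fragments never reaches {Branch}.
Branch → AcctNo is preserved.
Branch, CName, AcctNo → CustID is preserved.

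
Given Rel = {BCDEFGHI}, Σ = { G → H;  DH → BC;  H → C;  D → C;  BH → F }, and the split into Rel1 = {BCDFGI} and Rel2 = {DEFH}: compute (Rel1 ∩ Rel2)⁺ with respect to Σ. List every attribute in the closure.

CDF

Rel1 ∩ Rel2 = {DF}.
D → C applies, adding C
Closure: {CDF}.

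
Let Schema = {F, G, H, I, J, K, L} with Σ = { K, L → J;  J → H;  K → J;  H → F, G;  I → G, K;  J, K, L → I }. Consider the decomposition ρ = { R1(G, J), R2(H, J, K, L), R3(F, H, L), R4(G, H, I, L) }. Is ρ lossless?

No

Chase test. Columns are F, G, H, I, J, K, L; row i has aⱼ where attribute j ∈ Ri, else bᵢⱼ.
Initial tableau (one row per fragment):
  row 1: b11 a2 b13 b14 a5 b16 b17
  row 2: b21 b22 a3 b24 a5 a6 a7
  row 3: a1 b32 a3 b34 b35 b36 a7
  row 4: b41 a2 a3 a4 b45 b46 a7
Rows 1 and 2 agree on J; apply J→H and equate their H entries.
Rows 1 and 2 agree on H; apply H→F, G and equate their F, G entries.
Rows 1 and 3 agree on H; apply H→F, G and equate their F, G entries.
Rows 1 and 4 agree on H; apply H→F, G and equate their F, G entries.
No row becomes fully distinguished — the join is lossy.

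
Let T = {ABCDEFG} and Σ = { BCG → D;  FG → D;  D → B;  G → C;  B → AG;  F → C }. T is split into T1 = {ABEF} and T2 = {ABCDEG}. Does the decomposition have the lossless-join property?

Yes

Common attributes: T1 ∩ T2 = {ABE}.
Closure of {ABE}: B → AG applies, adding G; G → C applies, adding C; BCG → D applies, adding D. So (ABE)⁺ = {ABCDEG}.
This closure contains every attribute of T2, so T1 ∩ T2 → T2. The join is lossless.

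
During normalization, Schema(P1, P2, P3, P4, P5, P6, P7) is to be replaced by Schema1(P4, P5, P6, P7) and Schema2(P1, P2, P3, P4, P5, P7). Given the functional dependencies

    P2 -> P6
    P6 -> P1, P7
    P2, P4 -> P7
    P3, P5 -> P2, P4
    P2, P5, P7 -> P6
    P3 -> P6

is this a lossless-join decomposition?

No

Common attributes: Schema1 ∩ Schema2 = {P4, P5, P7}.
No dependency enlarges {P4, P5, P7}, so (P4, P5, P7)⁺ = {P4, P5, P7}.
The closure contains neither all of Schema1 = {P4, P5, P6, P7} nor all of Schema2 = {P1, P2, P3, P4, P5, P7}, so the common attributes are not a superkey of either fragment. The join is lossy.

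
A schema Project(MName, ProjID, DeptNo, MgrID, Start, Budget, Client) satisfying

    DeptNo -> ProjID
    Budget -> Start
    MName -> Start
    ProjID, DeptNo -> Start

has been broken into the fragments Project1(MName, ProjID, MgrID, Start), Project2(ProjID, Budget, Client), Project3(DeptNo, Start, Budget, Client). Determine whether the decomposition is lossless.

Chase test. Columns are MName, ProjID, DeptNo, MgrID, Start, Budget, Client; row i has aⱼ where attribute j ∈ Projecti, else bᵢⱼ.
Initial tableau (one row per fragment):
  row 1: a1 a2 b13 a4 a5 b16 b17
  row 2: b21 a2 b23 b24 b25 a6 a7
  row 3: b31 b32 a3 b34 a5 a6 a7
Rows 2 and 3 agree on Budget; apply Budget→Start and equate their Start entries.
No row becomes fully distinguished — the join is lossy.

No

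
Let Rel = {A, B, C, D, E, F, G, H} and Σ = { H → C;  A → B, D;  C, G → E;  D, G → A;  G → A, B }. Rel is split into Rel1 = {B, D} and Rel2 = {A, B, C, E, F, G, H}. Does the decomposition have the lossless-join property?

No

Common attributes: Rel1 ∩ Rel2 = {B}.
No dependency enlarges {B}, so (B)⁺ = {B}.
The closure contains neither all of Rel1 = {B, D} nor all of Rel2 = {A, B, C, E, F, G, H}, so the common attributes are not a superkey of either fragment. The join is lossy.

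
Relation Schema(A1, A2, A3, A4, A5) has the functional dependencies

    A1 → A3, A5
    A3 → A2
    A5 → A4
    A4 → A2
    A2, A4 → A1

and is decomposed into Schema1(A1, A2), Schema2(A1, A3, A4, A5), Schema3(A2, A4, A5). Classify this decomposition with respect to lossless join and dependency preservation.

Lossless test (chase): Rows 1 and 2 agree on A1; apply A1→A3, A5 and equate their A3, A5 entries. Rows 1 and 2 agree on A3; apply A3→A2 and equate their A2 entries. Rows 1 and 2 agree on A5; apply A5→A4 and equate their A4 entries. Rows 1 and 3 agree on A2, A4; apply A2, A4→A1 and equate their A1 entries. Rows 1 and 3 agree on A1; apply A1→A3, A5 and equate their A3, A5 entries. Row 1 is now all distinguished symbols — the join is lossless.
Dependency preservation: the restricted closure of {A3} across the fragments never reaches {A2}, so A3 → A2 cannot be enforced without a join — not preserved.

lossless but not dependency-preserving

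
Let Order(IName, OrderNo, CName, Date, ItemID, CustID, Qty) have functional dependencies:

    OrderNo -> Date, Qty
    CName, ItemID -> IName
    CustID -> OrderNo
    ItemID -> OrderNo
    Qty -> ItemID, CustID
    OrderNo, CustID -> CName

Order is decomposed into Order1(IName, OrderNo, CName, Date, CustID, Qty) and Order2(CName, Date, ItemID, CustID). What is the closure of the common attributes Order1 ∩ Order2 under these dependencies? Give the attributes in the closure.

IName, OrderNo, CName, Date, ItemID, CustID, Qty

Order1 ∩ Order2 = {CName, Date, CustID}.
CustID → OrderNo applies, adding OrderNo
OrderNo → Date, Qty applies, adding Qty
Qty → ItemID, CustID applies, adding ItemID
CName, ItemID → IName applies, adding IName
Closure: {IName, OrderNo, CName, Date, ItemID, CustID, Qty}.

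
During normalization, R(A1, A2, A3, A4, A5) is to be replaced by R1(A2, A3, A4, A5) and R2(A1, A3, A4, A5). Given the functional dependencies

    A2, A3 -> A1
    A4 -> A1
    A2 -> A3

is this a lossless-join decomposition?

Yes

Common attributes: R1 ∩ R2 = {A3, A4, A5}.
Closure of {A3, A4, A5}: A4 → A1 applies, adding A1. So (A3, A4, A5)⁺ = {A1, A3, A4, A5}.
This closure contains every attribute of R2, so R1 ∩ R2 → R2. The join is lossless.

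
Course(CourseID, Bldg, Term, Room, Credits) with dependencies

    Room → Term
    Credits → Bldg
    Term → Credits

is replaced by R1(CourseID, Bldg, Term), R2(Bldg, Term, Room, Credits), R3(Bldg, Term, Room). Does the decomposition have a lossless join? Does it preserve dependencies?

Lossless test (chase): Rows 1 and 2 agree on Term; apply Term→Credits and equate their Credits entries. Rows 1 and 3 agree on Term; apply Term→Credits and equate their Credits entries. No row becomes fully distinguished — the join is lossy.
Dependency preservation: every FD's attributes lie within a single fragment, so each can be enforced locally — preserved.

lossy but dependency-preserving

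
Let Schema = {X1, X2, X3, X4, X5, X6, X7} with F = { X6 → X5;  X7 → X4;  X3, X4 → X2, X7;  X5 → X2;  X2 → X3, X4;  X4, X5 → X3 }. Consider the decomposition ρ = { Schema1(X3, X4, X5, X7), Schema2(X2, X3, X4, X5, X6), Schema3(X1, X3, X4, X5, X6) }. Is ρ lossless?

Chase test. Columns are X1, X2, X3, X4, X5, X6, X7; row i has aⱼ where attribute j ∈ Schemai, else bᵢⱼ.
Initial tableau (one row per fragment):
  row 1: b11 b12 a3 a4 a5 b16 a7
  row 2: b21 a2 a3 a4 a5 a6 b27
  row 3: a1 b32 a3 a4 a5 a6 b37
Rows 1 and 2 agree on X3, X4; apply X3, X4→X2, X7 and equate their X2, X7 entries.
Rows 1 and 3 agree on X3, X4; apply X3, X4→X2, X7 and equate their X2, X7 entries.
Row 3 is now all distinguished symbols — the join is lossless.

Yes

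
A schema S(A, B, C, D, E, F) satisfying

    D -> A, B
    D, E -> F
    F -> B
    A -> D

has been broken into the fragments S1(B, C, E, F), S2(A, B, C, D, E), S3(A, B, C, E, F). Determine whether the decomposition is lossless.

Yes

Chase test. Columns are A, B, C, D, E, F; row i has aⱼ where attribute j ∈ Si, else bᵢⱼ.
Initial tableau (one row per fragment):
  row 1: b11 a2 a3 b14 a5 a6
  row 2: a1 a2 a3 a4 a5 b26
  row 3: a1 a2 a3 b34 a5 a6
Rows 2 and 3 agree on A; apply A→D and equate their D entries.
Rows 2 and 3 agree on D, E; apply D, E→F and equate their F entries.
Row 2 is now all distinguished symbols — the join is lossless.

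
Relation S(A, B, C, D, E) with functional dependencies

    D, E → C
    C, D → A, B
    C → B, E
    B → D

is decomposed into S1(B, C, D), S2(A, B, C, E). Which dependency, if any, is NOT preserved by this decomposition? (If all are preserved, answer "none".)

Check D, E → C: no single fragment contains all of {C, D, E}, and the restricted closure of {D, E} across the fragments never reaches {C}.
C, D → A, B is preserved.
C → B, E is preserved.
B → D is preserved.

D, E → C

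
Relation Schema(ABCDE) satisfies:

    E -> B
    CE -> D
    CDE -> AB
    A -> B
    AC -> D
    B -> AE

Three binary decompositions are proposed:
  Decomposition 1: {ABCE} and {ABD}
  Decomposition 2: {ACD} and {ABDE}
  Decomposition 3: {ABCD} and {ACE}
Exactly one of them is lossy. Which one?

Decomposition 1: common = {AB}, closure = {ABE} → lossy.
Decomposition 2: common = {AD}, closure = {ABDE} → lossless.
Decomposition 3: common = {AC}, closure = {ABCDE} → lossless.

Decomposition 1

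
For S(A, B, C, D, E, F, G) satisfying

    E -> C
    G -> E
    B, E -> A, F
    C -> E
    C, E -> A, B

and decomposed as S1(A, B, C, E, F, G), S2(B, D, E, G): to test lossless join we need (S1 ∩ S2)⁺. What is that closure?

S1 ∩ S2 = {B, E, G}.
E → C applies, adding C
B, E → A, F applies, adding A, F
Closure: {A, B, C, E, F, G}.

A, B, C, E, F, G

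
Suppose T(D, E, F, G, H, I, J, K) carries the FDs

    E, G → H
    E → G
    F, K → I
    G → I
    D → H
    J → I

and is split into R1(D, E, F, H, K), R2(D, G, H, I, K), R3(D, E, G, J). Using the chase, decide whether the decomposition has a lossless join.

Chase test. Columns are D, E, F, G, H, I, J, K; row i has aⱼ where attribute j ∈ Ri, else bᵢⱼ.
Initial tableau (one row per fragment):
  row 1: a1 a2 a3 b14 a5 b16 b17 a8
  row 2: a1 b22 b23 a4 a5 a6 b27 a8
  row 3: a1 a2 b33 a4 b35 b36 a7 b38
Rows 1 and 3 agree on E; apply E→G and equate their G entries.
Rows 1 and 2 agree on G; apply G→I and equate their I entries.
Rows 1 and 3 agree on G; apply G→I and equate their I entries.
Rows 1 and 3 agree on D; apply D→H and equate their H entries.
No row becomes fully distinguished — the join is lossy.

No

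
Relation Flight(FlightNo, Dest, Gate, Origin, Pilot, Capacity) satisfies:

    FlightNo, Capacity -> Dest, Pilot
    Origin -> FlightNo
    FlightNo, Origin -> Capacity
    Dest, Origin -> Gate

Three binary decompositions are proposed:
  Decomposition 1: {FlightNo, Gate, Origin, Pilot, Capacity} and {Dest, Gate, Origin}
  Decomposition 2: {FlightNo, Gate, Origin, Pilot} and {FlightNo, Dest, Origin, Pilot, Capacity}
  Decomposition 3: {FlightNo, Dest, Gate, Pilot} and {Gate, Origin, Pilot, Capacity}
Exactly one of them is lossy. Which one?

Decomposition 1: common = {Gate, Origin}, closure = {FlightNo, Dest, Gate, Origin, Pilot, Capacity} → lossless.
Decomposition 2: common = {FlightNo, Origin, Pilot}, closure = {FlightNo, Dest, Gate, Origin, Pilot, Capacity} → lossless.
Decomposition 3: common = {Gate, Pilot}, closure = {Gate, Pilot} → lossy.

Decomposition 3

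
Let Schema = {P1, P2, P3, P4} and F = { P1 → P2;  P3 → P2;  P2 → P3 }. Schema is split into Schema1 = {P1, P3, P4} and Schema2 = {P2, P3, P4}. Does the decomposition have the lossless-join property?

Common attributes: Schema1 ∩ Schema2 = {P3, P4}.
Closure of {P3, P4}: P3 → P2 applies, adding P2. So (P3, P4)⁺ = {P2, P3, P4}.
This closure contains every attribute of Schema2, so Schema1 ∩ Schema2 → Schema2. The join is lossless.

Yes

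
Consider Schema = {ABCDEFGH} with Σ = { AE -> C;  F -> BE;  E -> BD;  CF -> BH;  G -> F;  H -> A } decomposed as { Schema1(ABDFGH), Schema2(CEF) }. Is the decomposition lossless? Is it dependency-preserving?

Lossless test: (F)⁺ = {BDEF}, which is a superkey of neither fragment — lossy.
Dependency preservation: the restricted closure of {AE} across the fragments never reaches {C}, so AE → C cannot be enforced without a join — not preserved.

lossy and not dependency-preserving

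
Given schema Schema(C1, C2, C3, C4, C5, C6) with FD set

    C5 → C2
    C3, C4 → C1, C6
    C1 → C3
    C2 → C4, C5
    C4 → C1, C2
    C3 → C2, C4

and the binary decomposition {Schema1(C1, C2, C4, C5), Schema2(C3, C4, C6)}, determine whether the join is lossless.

Yes

Common attributes: Schema1 ∩ Schema2 = {C4}.
Closure of {C4}: C4 → C1, C2 applies, adding C1, C2; C1 → C3 applies, adding C3; C2 → C4, C5 applies, adding C5; C3, C4 → C1, C6 applies, adding C6. So (C4)⁺ = {C1, C2, C3, C4, C5, C6}.
This closure contains every attribute of Schema1, so Schema1 ∩ Schema2 → Schema1. The join is lossless.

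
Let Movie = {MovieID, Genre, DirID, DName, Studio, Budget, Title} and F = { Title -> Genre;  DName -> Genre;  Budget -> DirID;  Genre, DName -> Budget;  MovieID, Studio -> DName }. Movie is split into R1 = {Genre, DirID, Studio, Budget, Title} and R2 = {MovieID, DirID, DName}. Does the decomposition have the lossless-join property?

Common attributes: R1 ∩ R2 = {DirID}.
No dependency enlarges {DirID}, so (DirID)⁺ = {DirID}.
The closure contains neither all of R1 = {Genre, DirID, Studio, Budget, Title} nor all of R2 = {MovieID, DirID, DName}, so the common attributes are not a superkey of either fragment. The join is lossy.

No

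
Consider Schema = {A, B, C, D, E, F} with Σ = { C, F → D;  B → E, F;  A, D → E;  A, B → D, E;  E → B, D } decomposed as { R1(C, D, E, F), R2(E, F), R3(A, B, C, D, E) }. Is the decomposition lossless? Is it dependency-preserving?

Lossless test (chase): Rows 1 and 2 agree on E; apply E→B, D and equate their B, D entries. Rows 1 and 3 agree on E; apply E→B, D and equate their B, D entries. Rows 1 and 3 agree on B; apply B→E, F and equate their E, F entries. Row 3 is now all distinguished symbols — the join is lossless.
Dependency preservation: B → E, F is not contained in any single fragment, but the restricted closure of its left-hand side across the fragments still reaches the right-hand side; the remaining FDs each lie inside some fragment. All dependencies are preserved.

lossless and dependency-preserving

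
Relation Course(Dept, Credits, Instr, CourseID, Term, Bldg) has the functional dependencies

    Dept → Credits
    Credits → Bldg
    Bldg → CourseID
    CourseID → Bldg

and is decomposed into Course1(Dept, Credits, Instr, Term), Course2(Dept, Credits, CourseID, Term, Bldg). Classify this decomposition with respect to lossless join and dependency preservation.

Lossless test: (Dept, Credits, Term)⁺ = {Dept, Credits, CourseID, Term, Bldg}, which contains all of one fragment — lossless.
Dependency preservation: every FD's attributes lie within a single fragment, so each can be enforced locally — preserved.

lossless and dependency-preserving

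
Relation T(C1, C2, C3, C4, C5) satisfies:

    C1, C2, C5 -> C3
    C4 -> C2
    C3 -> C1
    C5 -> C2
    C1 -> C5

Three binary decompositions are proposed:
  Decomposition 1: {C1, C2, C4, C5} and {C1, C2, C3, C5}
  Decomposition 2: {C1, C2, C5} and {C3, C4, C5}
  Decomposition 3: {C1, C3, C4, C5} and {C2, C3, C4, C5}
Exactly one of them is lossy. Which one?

Decomposition 2

Decomposition 1: common = {C1, C2, C5}, closure = {C1, C2, C3, C5} → lossless.
Decomposition 2: common = {C5}, closure = {C2, C5} → lossy.
Decomposition 3: common = {C3, C4, C5}, closure = {C1, C2, C3, C4, C5} → lossless.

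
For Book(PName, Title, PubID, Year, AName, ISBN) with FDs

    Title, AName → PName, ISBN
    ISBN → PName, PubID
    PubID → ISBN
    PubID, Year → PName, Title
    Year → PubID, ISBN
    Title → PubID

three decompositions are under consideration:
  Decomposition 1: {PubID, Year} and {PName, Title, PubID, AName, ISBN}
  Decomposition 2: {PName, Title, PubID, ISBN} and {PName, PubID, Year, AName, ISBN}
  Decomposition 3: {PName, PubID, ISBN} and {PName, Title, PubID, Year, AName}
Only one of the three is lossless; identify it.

Decomposition 1: common = {PubID}, closure = {PName, PubID, ISBN} → lossy.
Decomposition 2: common = {PName, PubID, ISBN}, closure = {PName, PubID, ISBN} → lossy.
Decomposition 3: common = {PName, PubID}, closure = {PName, PubID, ISBN} → lossless.

Decomposition 3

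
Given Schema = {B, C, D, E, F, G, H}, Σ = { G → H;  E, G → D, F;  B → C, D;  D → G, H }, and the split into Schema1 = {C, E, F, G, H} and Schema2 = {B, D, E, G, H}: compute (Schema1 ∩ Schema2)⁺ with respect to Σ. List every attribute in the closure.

Schema1 ∩ Schema2 = {E, G, H}.
E, G → D, F applies, adding D, F
Closure: {D, E, F, G, H}.

D, E, F, G, H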